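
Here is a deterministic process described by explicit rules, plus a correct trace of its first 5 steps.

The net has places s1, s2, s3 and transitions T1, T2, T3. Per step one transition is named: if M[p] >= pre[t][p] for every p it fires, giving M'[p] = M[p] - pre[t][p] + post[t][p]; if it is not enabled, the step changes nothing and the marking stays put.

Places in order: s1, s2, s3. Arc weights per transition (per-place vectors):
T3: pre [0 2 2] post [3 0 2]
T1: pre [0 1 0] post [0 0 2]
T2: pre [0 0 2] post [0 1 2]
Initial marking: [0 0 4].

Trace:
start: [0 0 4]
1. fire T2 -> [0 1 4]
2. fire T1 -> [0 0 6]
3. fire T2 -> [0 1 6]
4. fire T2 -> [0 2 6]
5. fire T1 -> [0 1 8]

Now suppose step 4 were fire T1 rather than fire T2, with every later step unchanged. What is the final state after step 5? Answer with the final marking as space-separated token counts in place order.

(re-executing from step 4 with the substitution; state before step 4: [0 1 6])
4. fire T1 -> [0 0 8]
5. fire T1 -> [0 0 8]

0 0 8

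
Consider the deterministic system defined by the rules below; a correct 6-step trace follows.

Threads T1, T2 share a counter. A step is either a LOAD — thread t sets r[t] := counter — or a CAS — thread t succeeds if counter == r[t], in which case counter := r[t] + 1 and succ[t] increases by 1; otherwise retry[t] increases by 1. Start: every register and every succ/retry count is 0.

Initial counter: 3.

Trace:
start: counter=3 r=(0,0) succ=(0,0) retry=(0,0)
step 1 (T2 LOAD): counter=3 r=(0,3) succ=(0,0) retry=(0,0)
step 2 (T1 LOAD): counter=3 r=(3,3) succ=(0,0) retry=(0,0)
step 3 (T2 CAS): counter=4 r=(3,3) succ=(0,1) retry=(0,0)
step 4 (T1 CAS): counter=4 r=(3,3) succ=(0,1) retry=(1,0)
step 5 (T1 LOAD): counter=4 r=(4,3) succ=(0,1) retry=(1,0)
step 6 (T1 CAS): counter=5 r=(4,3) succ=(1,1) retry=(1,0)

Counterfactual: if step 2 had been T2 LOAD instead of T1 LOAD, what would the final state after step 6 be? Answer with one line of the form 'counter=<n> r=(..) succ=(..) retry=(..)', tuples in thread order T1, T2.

counter=5 r=(4,3) succ=(1,1) retry=(1,0)

(re-executing from step 2 with the substitution; state before step 2: counter=3 r=(0,3) succ=(0,0) retry=(0,0))
step 2 (T2 LOAD): counter=3 r=(0,3) succ=(0,0) retry=(0,0)
step 3 (T2 CAS): counter=4 r=(0,3) succ=(0,1) retry=(0,0)
step 4 (T1 CAS): counter=4 r=(0,3) succ=(0,1) retry=(1,0)
step 5 (T1 LOAD): counter=4 r=(4,3) succ=(0,1) retry=(1,0)
step 6 (T1 CAS): counter=5 r=(4,3) succ=(1,1) retry=(1,0)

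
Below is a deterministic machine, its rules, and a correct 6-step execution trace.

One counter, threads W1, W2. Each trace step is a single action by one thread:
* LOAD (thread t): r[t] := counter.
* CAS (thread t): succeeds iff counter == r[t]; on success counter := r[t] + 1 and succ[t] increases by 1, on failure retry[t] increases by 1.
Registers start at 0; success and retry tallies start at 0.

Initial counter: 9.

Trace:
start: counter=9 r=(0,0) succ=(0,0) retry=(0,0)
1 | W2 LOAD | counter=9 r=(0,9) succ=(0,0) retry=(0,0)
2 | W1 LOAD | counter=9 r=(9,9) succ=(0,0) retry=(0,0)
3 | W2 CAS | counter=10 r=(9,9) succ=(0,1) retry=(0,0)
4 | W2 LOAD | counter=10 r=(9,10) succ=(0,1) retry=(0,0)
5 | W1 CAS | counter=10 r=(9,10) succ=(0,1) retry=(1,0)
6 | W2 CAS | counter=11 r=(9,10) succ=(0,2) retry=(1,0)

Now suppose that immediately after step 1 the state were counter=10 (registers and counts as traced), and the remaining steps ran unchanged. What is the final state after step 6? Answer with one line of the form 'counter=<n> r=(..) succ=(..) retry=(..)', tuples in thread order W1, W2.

state after step 1 := counter=10 r=(0,9) succ=(0,0) retry=(0,0)
2 | W1 LOAD | counter=10 r=(10,9) succ=(0,0) retry=(0,0)
3 | W2 CAS | counter=10 r=(10,9) succ=(0,0) retry=(0,1)
4 | W2 LOAD | counter=10 r=(10,10) succ=(0,0) retry=(0,1)
5 | W1 CAS | counter=11 r=(10,10) succ=(1,0) retry=(0,1)
6 | W2 CAS | counter=11 r=(10,10) succ=(1,0) retry=(0,2)

counter=11 r=(10,10) succ=(1,0) retry=(0,2)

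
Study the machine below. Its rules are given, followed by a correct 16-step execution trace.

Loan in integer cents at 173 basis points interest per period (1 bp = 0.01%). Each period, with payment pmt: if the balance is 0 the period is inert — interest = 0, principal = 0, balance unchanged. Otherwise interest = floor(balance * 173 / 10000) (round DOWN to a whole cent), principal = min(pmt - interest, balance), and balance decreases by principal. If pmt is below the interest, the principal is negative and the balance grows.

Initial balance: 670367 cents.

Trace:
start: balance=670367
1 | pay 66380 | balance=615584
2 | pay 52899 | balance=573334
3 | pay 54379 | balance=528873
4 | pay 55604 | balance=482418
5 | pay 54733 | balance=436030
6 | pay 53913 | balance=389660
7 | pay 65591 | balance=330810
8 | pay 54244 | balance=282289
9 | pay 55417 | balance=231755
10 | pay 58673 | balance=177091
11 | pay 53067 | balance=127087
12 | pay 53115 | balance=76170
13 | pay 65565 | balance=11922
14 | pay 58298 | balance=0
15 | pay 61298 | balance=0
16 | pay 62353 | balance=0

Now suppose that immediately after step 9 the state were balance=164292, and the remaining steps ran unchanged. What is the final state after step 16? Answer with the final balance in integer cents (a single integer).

state after step 9 := balance=164292
10 | pay 58673 | balance=108461
11 | pay 53067 | balance=57270
12 | pay 53115 | balance=5145
13 | pay 65565 | balance=0
14 | pay 58298 | balance=0
15 | pay 61298 | balance=0
16 | pay 62353 | balance=0

0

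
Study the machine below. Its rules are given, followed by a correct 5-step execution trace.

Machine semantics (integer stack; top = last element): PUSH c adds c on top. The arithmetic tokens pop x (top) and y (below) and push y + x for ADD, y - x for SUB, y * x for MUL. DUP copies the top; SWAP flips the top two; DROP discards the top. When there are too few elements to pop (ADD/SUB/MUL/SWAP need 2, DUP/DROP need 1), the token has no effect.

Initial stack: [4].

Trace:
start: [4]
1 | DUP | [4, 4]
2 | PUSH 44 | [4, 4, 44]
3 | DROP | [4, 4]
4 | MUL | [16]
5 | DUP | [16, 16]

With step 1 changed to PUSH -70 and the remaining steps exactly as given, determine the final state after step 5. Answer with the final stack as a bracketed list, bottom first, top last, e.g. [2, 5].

(re-executing from step 1 with the substitution; state before step 1: [4])
1 | PUSH -70 | [4, -70]
2 | PUSH 44 | [4, -70, 44]
3 | DROP | [4, -70]
4 | MUL | [-280]
5 | DUP | [-280, -280]

[-280, -280]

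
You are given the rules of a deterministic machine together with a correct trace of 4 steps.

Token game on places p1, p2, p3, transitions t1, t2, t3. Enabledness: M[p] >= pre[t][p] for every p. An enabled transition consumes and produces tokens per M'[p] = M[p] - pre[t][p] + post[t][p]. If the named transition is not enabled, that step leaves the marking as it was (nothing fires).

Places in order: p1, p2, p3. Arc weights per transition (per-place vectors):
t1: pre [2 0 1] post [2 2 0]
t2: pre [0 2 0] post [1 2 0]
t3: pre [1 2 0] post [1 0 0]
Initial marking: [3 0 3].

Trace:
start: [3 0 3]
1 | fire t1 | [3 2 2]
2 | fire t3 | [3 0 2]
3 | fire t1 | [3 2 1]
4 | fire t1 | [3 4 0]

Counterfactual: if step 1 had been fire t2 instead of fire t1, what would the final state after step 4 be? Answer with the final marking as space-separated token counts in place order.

(re-executing from step 1 with the substitution; state before step 1: [3 0 3])
1 | fire t2 | [3 0 3]
2 | fire t3 | [3 0 3]
3 | fire t1 | [3 2 2]
4 | fire t1 | [3 4 1]

3 4 1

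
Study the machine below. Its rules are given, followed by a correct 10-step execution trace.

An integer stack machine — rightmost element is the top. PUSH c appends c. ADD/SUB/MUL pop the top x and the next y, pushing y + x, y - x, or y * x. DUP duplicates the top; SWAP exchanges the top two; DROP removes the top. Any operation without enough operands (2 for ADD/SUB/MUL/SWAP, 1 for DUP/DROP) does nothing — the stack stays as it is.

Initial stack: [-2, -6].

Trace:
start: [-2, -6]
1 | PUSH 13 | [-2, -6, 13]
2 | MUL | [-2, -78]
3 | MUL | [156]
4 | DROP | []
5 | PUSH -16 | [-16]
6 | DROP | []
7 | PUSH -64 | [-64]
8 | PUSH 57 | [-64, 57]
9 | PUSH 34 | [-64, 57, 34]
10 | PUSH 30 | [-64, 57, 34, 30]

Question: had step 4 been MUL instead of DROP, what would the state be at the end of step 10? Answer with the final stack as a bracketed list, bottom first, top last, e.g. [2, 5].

(re-executing from step 4 with the substitution; state before step 4: [156])
4 | MUL | [156]
5 | PUSH -16 | [156, -16]
6 | DROP | [156]
7 | PUSH -64 | [156, -64]
8 | PUSH 57 | [156, -64, 57]
9 | PUSH 34 | [156, -64, 57, 34]
10 | PUSH 30 | [156, -64, 57, 34, 30]

[156, -64, 57, 34, 30]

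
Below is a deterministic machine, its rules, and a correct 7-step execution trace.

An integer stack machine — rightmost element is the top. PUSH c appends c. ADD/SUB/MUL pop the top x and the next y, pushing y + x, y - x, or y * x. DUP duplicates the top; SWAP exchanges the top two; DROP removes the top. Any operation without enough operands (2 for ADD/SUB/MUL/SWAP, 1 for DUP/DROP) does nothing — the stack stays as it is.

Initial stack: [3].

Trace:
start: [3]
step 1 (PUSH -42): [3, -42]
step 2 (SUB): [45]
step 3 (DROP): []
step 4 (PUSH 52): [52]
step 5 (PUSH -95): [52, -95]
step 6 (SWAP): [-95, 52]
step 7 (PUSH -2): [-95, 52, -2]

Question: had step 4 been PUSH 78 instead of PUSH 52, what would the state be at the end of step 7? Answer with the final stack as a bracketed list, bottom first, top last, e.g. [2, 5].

[-95, 78, -2]

(re-executing from step 4 with the substitution; state before step 4: [])
step 4 (PUSH 78): [78]
step 5 (PUSH -95): [78, -95]
step 6 (SWAP): [-95, 78]
step 7 (PUSH -2): [-95, 78, -2]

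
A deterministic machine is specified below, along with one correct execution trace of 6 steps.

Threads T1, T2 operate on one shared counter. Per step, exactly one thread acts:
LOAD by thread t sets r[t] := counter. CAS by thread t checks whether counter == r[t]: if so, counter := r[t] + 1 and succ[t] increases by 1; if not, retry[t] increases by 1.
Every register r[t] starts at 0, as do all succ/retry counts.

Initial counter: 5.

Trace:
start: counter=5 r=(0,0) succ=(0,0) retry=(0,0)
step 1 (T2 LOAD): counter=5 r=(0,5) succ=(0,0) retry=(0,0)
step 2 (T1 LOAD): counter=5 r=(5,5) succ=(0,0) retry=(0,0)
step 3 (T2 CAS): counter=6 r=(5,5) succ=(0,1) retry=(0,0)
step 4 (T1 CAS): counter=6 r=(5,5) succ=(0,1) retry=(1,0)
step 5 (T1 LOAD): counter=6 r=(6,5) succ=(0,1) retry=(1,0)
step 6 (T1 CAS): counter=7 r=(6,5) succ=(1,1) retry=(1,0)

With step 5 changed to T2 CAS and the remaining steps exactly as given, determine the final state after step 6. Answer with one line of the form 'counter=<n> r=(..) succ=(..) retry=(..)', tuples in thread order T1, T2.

counter=6 r=(5,5) succ=(0,1) retry=(2,1)

(re-executing from step 5 with the substitution; state before step 5: counter=6 r=(5,5) succ=(0,1) retry=(1,0))
step 5 (T2 CAS): counter=6 r=(5,5) succ=(0,1) retry=(1,1)
step 6 (T1 CAS): counter=6 r=(5,5) succ=(0,1) retry=(2,1)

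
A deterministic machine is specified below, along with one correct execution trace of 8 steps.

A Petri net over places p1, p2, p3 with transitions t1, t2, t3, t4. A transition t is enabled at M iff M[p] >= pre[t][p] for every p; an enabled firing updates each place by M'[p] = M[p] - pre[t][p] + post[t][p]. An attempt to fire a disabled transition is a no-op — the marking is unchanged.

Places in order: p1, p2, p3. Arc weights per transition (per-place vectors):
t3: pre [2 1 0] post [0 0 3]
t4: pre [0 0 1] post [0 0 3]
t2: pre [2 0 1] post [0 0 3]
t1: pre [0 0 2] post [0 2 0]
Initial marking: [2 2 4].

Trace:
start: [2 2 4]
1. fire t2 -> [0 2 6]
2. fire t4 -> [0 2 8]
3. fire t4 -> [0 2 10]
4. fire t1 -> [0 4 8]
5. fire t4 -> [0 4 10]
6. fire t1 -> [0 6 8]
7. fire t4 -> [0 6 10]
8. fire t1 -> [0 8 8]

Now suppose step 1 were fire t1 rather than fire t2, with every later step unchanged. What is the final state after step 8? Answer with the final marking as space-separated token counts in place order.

2 10 4

(re-executing from step 1 with the substitution; state before step 1: [2 2 4])
1. fire t1 -> [2 4 2]
2. fire t4 -> [2 4 4]
3. fire t4 -> [2 4 6]
4. fire t1 -> [2 6 4]
5. fire t4 -> [2 6 6]
6. fire t1 -> [2 8 4]
7. fire t4 -> [2 8 6]
8. fire t1 -> [2 10 4]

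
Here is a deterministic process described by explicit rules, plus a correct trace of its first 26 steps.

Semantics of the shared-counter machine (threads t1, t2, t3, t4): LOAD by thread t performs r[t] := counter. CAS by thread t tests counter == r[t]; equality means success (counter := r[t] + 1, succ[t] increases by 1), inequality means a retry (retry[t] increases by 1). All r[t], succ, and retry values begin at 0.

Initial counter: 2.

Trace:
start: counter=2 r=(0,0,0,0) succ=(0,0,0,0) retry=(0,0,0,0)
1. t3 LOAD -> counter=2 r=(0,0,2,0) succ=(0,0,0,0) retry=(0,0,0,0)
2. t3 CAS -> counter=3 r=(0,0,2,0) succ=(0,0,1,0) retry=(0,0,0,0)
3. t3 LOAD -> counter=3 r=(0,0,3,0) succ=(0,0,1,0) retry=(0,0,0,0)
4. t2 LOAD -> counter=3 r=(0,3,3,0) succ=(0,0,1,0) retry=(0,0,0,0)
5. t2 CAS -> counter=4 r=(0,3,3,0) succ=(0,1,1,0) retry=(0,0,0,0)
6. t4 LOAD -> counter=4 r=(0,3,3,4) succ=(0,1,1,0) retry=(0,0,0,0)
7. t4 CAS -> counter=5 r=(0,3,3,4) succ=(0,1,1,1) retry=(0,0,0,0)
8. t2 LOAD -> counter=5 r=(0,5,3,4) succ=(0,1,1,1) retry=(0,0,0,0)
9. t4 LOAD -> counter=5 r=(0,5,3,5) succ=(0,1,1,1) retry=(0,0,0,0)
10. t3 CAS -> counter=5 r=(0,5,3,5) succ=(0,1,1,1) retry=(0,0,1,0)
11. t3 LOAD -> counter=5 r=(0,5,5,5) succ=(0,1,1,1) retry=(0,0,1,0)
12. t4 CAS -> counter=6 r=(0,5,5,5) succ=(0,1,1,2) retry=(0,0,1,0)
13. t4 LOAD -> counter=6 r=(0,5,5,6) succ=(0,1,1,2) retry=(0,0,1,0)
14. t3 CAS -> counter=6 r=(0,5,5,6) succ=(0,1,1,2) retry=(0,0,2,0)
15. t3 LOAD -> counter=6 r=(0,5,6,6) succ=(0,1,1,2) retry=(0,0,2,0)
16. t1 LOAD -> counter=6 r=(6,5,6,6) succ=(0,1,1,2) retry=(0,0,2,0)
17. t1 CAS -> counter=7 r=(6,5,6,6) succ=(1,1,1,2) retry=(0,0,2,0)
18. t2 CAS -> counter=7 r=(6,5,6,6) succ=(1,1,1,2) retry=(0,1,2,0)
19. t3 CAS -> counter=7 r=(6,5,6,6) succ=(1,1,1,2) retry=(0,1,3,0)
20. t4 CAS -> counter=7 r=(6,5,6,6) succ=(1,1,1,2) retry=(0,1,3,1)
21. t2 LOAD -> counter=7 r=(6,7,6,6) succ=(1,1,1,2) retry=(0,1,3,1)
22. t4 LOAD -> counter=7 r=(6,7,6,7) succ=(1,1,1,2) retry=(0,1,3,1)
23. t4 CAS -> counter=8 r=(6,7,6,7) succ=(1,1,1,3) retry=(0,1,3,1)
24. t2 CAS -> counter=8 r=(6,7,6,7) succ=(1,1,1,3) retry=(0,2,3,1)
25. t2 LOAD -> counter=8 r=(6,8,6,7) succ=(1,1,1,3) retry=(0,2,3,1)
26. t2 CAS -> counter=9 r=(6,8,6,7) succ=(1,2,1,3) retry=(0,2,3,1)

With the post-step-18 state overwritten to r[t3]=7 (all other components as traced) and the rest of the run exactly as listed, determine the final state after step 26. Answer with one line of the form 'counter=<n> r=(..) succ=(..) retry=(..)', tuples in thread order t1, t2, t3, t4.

counter=10 r=(6,9,7,8) succ=(1,2,2,3) retry=(0,2,2,1)

state after step 18 := counter=7 r=(6,5,7,6) succ=(1,1,1,2) retry=(0,1,2,0)
19. t3 CAS -> counter=8 r=(6,5,7,6) succ=(1,1,2,2) retry=(0,1,2,0)
20. t4 CAS -> counter=8 r=(6,5,7,6) succ=(1,1,2,2) retry=(0,1,2,1)
21. t2 LOAD -> counter=8 r=(6,8,7,6) succ=(1,1,2,2) retry=(0,1,2,1)
22. t4 LOAD -> counter=8 r=(6,8,7,8) succ=(1,1,2,2) retry=(0,1,2,1)
23. t4 CAS -> counter=9 r=(6,8,7,8) succ=(1,1,2,3) retry=(0,1,2,1)
24. t2 CAS -> counter=9 r=(6,8,7,8) succ=(1,1,2,3) retry=(0,2,2,1)
25. t2 LOAD -> counter=9 r=(6,9,7,8) succ=(1,1,2,3) retry=(0,2,2,1)
26. t2 CAS -> counter=10 r=(6,9,7,8) succ=(1,2,2,3) retry=(0,2,2,1)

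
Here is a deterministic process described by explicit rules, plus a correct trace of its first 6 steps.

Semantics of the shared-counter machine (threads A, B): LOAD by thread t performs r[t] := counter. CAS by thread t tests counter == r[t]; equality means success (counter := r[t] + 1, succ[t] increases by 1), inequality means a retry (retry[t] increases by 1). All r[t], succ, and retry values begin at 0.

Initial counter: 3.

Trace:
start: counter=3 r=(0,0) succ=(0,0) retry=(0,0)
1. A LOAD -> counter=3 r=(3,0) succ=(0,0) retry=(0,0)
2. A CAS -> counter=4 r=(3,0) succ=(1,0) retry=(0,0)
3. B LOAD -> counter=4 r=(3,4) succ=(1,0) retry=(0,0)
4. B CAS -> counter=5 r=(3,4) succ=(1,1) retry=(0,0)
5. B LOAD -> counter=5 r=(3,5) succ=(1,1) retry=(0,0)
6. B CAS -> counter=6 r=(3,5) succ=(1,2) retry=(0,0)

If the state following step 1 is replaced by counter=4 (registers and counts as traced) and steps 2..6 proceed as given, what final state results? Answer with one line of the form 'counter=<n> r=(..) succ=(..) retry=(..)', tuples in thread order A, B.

state after step 1 := counter=4 r=(3,0) succ=(0,0) retry=(0,0)
2. A CAS -> counter=4 r=(3,0) succ=(0,0) retry=(1,0)
3. B LOAD -> counter=4 r=(3,4) succ=(0,0) retry=(1,0)
4. B CAS -> counter=5 r=(3,4) succ=(0,1) retry=(1,0)
5. B LOAD -> counter=5 r=(3,5) succ=(0,1) retry=(1,0)
6. B CAS -> counter=6 r=(3,5) succ=(0,2) retry=(1,0)

counter=6 r=(3,5) succ=(0,2) retry=(1,0)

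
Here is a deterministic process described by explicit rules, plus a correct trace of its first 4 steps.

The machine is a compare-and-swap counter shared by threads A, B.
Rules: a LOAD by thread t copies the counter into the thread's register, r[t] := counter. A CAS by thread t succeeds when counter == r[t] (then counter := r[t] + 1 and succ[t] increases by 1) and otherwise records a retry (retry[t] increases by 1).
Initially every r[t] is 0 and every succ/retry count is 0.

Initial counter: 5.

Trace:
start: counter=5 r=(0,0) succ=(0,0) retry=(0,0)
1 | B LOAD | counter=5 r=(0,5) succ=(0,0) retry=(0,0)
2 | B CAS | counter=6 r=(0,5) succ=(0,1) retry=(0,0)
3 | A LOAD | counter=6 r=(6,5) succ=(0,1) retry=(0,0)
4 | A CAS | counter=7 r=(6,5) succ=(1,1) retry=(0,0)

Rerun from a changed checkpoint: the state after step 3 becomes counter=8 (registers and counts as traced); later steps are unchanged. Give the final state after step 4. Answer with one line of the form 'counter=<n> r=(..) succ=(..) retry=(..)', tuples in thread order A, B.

counter=8 r=(6,5) succ=(0,1) retry=(1,0)

state after step 3 := counter=8 r=(6,5) succ=(0,1) retry=(0,0)
4 | A CAS | counter=8 r=(6,5) succ=(0,1) retry=(1,0)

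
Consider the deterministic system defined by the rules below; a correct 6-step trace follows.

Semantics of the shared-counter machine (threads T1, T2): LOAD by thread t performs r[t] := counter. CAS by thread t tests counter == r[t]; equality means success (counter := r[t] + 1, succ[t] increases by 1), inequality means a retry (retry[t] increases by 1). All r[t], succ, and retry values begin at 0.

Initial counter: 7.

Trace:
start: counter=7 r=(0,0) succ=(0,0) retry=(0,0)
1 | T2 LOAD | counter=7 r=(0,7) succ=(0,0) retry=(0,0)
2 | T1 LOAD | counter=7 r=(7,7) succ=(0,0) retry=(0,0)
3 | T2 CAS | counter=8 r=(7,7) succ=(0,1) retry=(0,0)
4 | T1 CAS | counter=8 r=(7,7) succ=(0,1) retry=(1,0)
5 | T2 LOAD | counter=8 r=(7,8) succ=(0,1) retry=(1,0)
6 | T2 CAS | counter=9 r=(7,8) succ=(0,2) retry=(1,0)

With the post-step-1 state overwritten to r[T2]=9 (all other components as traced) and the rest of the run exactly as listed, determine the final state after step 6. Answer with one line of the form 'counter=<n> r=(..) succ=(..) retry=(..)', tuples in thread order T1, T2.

state after step 1 := counter=7 r=(0,9) succ=(0,0) retry=(0,0)
2 | T1 LOAD | counter=7 r=(7,9) succ=(0,0) retry=(0,0)
3 | T2 CAS | counter=7 r=(7,9) succ=(0,0) retry=(0,1)
4 | T1 CAS | counter=8 r=(7,9) succ=(1,0) retry=(0,1)
5 | T2 LOAD | counter=8 r=(7,8) succ=(1,0) retry=(0,1)
6 | T2 CAS | counter=9 r=(7,8) succ=(1,1) retry=(0,1)

counter=9 r=(7,8) succ=(1,1) retry=(0,1)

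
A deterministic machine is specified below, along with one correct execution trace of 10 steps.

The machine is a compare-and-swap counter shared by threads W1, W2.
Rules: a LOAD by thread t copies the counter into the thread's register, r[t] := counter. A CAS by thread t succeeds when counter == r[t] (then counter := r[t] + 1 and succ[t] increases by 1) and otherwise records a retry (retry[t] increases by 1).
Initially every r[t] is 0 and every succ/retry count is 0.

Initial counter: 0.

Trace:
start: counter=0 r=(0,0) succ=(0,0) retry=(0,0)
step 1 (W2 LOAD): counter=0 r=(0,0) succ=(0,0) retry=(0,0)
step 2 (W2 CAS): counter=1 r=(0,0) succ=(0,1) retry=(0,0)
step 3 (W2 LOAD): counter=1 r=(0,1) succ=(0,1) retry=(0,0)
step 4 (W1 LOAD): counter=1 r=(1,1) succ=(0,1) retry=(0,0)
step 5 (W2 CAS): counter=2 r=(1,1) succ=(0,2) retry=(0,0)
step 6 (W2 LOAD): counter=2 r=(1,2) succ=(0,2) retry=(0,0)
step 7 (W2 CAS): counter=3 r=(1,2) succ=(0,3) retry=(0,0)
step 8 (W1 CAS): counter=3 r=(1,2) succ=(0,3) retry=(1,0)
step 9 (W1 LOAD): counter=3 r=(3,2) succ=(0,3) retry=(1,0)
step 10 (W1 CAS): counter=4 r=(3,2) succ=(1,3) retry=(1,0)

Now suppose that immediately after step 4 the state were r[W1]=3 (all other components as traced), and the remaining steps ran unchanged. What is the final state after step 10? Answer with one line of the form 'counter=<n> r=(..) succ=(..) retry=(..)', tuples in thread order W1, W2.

counter=5 r=(4,2) succ=(2,3) retry=(0,0)

state after step 4 := counter=1 r=(3,1) succ=(0,1) retry=(0,0)
step 5 (W2 CAS): counter=2 r=(3,1) succ=(0,2) retry=(0,0)
step 6 (W2 LOAD): counter=2 r=(3,2) succ=(0,2) retry=(0,0)
step 7 (W2 CAS): counter=3 r=(3,2) succ=(0,3) retry=(0,0)
step 8 (W1 CAS): counter=4 r=(3,2) succ=(1,3) retry=(0,0)
step 9 (W1 LOAD): counter=4 r=(4,2) succ=(1,3) retry=(0,0)
step 10 (W1 CAS): counter=5 r=(4,2) succ=(2,3) retry=(0,0)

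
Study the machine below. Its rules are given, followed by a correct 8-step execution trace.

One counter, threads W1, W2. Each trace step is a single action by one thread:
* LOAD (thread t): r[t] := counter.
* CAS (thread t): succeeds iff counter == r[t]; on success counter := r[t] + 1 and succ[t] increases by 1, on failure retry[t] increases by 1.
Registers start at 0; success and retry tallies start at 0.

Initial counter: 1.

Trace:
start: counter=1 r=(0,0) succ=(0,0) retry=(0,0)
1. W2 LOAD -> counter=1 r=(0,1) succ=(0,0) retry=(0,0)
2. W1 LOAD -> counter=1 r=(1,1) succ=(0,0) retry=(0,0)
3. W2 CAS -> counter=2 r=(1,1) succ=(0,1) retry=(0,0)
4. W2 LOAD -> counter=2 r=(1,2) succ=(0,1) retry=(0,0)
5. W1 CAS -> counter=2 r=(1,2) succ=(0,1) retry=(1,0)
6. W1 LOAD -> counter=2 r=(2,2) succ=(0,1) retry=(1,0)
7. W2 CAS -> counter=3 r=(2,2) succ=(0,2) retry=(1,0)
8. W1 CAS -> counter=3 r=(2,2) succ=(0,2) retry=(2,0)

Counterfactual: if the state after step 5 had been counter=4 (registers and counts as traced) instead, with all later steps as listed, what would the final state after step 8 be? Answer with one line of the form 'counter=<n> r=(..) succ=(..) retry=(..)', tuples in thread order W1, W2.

counter=5 r=(4,2) succ=(1,1) retry=(1,1)

state after step 5 := counter=4 r=(1,2) succ=(0,1) retry=(1,0)
6. W1 LOAD -> counter=4 r=(4,2) succ=(0,1) retry=(1,0)
7. W2 CAS -> counter=4 r=(4,2) succ=(0,1) retry=(1,1)
8. W1 CAS -> counter=5 r=(4,2) succ=(1,1) retry=(1,1)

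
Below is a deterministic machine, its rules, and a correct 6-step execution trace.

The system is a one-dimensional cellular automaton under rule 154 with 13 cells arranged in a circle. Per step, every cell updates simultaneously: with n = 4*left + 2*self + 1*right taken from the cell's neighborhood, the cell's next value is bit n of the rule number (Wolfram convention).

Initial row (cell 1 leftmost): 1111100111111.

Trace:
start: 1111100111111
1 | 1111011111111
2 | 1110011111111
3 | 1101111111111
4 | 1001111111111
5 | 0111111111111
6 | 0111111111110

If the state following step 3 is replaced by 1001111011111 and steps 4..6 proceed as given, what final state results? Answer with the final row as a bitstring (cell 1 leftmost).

state after step 3 := 1001111011111
4 | 0111110011111
5 | 0111101111110
6 | 1111001111101

1111001111101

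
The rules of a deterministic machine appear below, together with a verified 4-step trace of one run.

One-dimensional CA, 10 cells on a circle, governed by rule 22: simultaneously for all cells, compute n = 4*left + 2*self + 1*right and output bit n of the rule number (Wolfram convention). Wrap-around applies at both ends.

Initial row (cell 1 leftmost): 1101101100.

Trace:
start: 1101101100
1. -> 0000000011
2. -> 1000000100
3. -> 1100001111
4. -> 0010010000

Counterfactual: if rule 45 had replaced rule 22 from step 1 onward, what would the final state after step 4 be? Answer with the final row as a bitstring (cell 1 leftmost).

0001001010

(re-executing steps 1..4 under rule 45; state before step 1: 1101101100)
1. -> 1011011000
2. -> 1110110010
3. -> 1001100011
4. -> 0001001010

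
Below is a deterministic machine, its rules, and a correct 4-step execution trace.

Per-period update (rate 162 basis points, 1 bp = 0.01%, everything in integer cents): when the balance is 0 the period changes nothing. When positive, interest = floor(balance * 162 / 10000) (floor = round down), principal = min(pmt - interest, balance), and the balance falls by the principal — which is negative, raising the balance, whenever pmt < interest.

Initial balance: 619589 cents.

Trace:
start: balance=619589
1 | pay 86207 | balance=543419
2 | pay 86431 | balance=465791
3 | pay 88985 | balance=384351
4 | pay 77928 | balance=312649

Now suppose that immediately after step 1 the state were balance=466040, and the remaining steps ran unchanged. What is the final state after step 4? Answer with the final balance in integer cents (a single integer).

231447

state after step 1 := balance=466040
2 | pay 86431 | balance=387158
3 | pay 88985 | balance=304444
4 | pay 77928 | balance=231447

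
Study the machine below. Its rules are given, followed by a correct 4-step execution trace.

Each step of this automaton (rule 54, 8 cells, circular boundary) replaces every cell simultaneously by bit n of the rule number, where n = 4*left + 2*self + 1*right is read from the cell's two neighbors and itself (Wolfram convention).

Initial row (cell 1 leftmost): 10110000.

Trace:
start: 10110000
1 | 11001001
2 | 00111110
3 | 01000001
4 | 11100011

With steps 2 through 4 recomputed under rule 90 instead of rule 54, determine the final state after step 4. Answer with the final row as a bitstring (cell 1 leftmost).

(re-executing steps 2..4 under rule 90; state before step 2: 11001001)
2 | 01110111
3 | 01010101
4 | 00000000

00000000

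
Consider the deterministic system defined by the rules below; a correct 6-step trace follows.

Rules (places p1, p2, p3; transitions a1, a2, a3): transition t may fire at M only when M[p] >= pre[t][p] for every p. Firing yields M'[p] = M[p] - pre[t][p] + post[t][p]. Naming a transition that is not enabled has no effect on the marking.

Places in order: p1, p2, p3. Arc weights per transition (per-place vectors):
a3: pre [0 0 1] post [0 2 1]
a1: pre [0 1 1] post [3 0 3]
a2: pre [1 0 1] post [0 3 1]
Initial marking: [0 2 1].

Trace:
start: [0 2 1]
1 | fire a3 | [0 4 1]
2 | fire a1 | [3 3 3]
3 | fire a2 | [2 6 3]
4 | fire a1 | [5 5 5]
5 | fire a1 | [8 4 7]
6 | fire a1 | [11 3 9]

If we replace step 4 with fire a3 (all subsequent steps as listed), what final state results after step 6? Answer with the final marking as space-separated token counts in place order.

(re-executing from step 4 with the substitution; state before step 4: [2 6 3])
4 | fire a3 | [2 8 3]
5 | fire a1 | [5 7 5]
6 | fire a1 | [8 6 7]

8 6 7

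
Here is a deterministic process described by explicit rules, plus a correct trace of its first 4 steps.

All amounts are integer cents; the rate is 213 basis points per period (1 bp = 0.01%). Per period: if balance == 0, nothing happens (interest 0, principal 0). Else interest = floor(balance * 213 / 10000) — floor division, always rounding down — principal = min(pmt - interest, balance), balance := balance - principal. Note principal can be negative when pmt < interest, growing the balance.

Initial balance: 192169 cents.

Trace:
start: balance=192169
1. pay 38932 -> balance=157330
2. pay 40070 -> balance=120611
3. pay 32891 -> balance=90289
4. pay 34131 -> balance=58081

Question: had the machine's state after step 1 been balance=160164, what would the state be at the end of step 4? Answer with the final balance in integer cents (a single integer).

state after step 1 := balance=160164
2. pay 40070 -> balance=123505
3. pay 32891 -> balance=93244
4. pay 34131 -> balance=61099

61099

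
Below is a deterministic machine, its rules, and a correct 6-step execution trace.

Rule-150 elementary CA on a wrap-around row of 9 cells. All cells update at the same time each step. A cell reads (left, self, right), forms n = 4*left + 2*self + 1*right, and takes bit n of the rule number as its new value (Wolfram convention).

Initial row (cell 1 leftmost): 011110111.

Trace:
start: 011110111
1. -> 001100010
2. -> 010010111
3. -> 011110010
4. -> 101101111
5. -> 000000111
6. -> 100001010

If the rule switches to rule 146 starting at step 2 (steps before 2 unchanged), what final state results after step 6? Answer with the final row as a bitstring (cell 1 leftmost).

(re-executing steps 2..6 under rule 146; state before step 2: 001100010)
2. -> 010010101
3. -> 001100000
4. -> 010010000
5. -> 101101000
6. -> 000000101

000000101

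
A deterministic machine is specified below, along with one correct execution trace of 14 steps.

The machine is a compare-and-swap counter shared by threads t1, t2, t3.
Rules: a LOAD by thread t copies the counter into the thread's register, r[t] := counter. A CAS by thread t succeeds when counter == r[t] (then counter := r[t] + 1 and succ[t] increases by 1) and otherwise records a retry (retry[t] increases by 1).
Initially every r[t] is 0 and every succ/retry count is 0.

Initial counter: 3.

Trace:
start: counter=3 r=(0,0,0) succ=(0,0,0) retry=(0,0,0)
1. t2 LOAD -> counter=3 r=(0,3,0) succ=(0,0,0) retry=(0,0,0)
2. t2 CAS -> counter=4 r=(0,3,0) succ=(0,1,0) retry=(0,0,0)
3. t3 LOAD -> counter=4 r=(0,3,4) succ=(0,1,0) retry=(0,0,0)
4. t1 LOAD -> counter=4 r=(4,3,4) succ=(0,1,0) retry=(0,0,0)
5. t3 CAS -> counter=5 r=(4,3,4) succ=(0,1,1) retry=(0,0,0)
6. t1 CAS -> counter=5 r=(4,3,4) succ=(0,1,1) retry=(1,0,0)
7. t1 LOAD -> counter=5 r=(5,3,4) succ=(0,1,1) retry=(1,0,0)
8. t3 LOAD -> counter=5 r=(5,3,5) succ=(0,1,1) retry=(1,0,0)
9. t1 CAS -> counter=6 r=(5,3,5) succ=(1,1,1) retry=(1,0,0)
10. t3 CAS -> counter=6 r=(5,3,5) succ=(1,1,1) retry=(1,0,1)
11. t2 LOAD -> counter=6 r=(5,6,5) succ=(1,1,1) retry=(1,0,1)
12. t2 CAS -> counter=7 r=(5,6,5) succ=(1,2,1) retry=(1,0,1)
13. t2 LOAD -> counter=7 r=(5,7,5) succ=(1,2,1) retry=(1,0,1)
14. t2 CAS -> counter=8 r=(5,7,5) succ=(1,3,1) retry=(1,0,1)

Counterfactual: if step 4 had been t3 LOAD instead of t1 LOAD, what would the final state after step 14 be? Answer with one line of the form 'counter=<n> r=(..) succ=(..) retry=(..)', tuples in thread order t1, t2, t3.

counter=8 r=(5,7,5) succ=(1,3,1) retry=(1,0,1)

(re-executing from step 4 with the substitution; state before step 4: counter=4 r=(0,3,4) succ=(0,1,0) retry=(0,0,0))
4. t3 LOAD -> counter=4 r=(0,3,4) succ=(0,1,0) retry=(0,0,0)
5. t3 CAS -> counter=5 r=(0,3,4) succ=(0,1,1) retry=(0,0,0)
6. t1 CAS -> counter=5 r=(0,3,4) succ=(0,1,1) retry=(1,0,0)
7. t1 LOAD -> counter=5 r=(5,3,4) succ=(0,1,1) retry=(1,0,0)
8. t3 LOAD -> counter=5 r=(5,3,5) succ=(0,1,1) retry=(1,0,0)
9. t1 CAS -> counter=6 r=(5,3,5) succ=(1,1,1) retry=(1,0,0)
10. t3 CAS -> counter=6 r=(5,3,5) succ=(1,1,1) retry=(1,0,1)
11. t2 LOAD -> counter=6 r=(5,6,5) succ=(1,1,1) retry=(1,0,1)
12. t2 CAS -> counter=7 r=(5,6,5) succ=(1,2,1) retry=(1,0,1)
13. t2 LOAD -> counter=7 r=(5,7,5) succ=(1,2,1) retry=(1,0,1)
14. t2 CAS -> counter=8 r=(5,7,5) succ=(1,3,1) retry=(1,0,1)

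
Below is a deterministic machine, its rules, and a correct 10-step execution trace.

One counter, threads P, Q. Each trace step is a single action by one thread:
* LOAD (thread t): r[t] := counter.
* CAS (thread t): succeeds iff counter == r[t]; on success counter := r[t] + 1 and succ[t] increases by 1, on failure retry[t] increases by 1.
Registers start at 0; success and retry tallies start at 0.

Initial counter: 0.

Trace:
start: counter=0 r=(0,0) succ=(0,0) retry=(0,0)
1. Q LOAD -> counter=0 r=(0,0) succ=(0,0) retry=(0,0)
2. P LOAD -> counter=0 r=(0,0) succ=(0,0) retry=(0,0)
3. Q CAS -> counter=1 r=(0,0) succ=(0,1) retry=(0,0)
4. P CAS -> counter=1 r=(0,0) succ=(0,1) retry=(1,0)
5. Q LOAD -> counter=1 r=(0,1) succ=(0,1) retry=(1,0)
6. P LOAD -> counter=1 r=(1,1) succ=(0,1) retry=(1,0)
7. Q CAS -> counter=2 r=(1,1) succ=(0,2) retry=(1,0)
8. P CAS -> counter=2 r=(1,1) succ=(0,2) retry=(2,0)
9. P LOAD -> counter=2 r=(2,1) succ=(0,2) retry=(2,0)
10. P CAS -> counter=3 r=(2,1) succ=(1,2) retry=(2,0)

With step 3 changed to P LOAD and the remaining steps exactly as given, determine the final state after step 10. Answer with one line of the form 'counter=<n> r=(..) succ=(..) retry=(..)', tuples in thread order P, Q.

(re-executing from step 3 with the substitution; state before step 3: counter=0 r=(0,0) succ=(0,0) retry=(0,0))
3. P LOAD -> counter=0 r=(0,0) succ=(0,0) retry=(0,0)
4. P CAS -> counter=1 r=(0,0) succ=(1,0) retry=(0,0)
5. Q LOAD -> counter=1 r=(0,1) succ=(1,0) retry=(0,0)
6. P LOAD -> counter=1 r=(1,1) succ=(1,0) retry=(0,0)
7. Q CAS -> counter=2 r=(1,1) succ=(1,1) retry=(0,0)
8. P CAS -> counter=2 r=(1,1) succ=(1,1) retry=(1,0)
9. P LOAD -> counter=2 r=(2,1) succ=(1,1) retry=(1,0)
10. P CAS -> counter=3 r=(2,1) succ=(2,1) retry=(1,0)

counter=3 r=(2,1) succ=(2,1) retry=(1,0)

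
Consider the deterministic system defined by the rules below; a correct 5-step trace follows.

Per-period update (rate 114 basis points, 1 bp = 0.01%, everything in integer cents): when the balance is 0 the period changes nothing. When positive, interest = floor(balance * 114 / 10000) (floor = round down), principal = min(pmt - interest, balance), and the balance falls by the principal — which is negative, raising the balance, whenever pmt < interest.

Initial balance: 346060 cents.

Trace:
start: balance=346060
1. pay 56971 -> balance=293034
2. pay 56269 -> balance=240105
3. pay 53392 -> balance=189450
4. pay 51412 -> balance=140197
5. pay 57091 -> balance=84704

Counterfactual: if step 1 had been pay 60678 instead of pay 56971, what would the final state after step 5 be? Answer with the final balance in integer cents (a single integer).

(re-executing from step 1 with the substitution; state before step 1: balance=346060)
1. pay 60678 -> balance=289327
2. pay 56269 -> balance=236356
3. pay 53392 -> balance=185658
4. pay 51412 -> balance=136362
5. pay 57091 -> balance=80825

80825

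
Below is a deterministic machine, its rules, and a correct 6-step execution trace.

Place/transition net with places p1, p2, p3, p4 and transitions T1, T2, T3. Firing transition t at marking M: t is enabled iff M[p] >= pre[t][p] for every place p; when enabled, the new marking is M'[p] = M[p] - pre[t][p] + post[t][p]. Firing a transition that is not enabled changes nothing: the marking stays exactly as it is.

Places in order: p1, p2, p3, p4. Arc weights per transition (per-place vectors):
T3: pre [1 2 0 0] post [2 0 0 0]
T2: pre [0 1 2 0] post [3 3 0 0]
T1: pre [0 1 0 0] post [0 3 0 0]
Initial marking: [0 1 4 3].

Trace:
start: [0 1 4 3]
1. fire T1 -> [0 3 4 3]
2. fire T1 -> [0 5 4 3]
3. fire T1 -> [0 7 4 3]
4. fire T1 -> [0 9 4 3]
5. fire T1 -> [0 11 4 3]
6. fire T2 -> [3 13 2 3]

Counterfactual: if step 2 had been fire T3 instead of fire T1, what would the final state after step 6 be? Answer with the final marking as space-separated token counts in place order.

3 11 2 3

(re-executing from step 2 with the substitution; state before step 2: [0 3 4 3])
2. fire T3 -> [0 3 4 3]
3. fire T1 -> [0 5 4 3]
4. fire T1 -> [0 7 4 3]
5. fire T1 -> [0 9 4 3]
6. fire T2 -> [3 11 2 3]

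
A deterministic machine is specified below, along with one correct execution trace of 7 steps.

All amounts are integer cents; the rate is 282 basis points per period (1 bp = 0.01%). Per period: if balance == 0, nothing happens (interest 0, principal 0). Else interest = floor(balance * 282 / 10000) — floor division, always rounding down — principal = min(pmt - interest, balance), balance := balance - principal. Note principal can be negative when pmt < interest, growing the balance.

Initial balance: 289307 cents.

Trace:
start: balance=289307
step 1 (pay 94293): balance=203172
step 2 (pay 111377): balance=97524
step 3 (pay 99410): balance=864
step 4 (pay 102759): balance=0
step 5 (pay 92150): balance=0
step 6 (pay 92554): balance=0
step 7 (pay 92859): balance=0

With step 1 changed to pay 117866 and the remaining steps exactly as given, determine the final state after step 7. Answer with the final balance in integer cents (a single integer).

0

(re-executing from step 1 with the substitution; state before step 1: balance=289307)
step 1 (pay 117866): balance=179599
step 2 (pay 111377): balance=73286
step 3 (pay 99410): balance=0
step 4 (pay 102759): balance=0
step 5 (pay 92150): balance=0
step 6 (pay 92554): balance=0
step 7 (pay 92859): balance=0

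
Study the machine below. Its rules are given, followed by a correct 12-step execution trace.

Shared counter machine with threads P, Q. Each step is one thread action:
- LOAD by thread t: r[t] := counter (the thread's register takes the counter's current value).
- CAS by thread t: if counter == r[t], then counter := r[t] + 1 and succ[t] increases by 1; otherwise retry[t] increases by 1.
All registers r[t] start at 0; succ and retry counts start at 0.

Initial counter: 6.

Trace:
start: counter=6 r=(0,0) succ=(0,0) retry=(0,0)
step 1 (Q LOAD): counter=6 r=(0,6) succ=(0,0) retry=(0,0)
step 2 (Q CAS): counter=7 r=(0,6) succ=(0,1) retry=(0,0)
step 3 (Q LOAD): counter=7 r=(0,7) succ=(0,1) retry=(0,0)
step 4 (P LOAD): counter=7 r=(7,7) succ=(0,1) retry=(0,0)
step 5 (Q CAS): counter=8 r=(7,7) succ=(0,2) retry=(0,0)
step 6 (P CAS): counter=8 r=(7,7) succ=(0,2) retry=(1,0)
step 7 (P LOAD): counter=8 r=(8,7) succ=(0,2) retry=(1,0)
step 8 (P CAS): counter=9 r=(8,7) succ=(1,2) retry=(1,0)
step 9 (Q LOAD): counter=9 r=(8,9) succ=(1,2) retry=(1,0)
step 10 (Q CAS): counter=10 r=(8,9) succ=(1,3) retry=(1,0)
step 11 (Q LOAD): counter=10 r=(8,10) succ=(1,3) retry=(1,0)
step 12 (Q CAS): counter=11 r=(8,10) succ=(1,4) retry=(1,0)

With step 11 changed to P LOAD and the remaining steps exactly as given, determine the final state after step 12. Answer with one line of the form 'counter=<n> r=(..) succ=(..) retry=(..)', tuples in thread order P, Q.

(re-executing from step 11 with the substitution; state before step 11: counter=10 r=(8,9) succ=(1,3) retry=(1,0))
step 11 (P LOAD): counter=10 r=(10,9) succ=(1,3) retry=(1,0)
step 12 (Q CAS): counter=10 r=(10,9) succ=(1,3) retry=(1,1)

counter=10 r=(10,9) succ=(1,3) retry=(1,1)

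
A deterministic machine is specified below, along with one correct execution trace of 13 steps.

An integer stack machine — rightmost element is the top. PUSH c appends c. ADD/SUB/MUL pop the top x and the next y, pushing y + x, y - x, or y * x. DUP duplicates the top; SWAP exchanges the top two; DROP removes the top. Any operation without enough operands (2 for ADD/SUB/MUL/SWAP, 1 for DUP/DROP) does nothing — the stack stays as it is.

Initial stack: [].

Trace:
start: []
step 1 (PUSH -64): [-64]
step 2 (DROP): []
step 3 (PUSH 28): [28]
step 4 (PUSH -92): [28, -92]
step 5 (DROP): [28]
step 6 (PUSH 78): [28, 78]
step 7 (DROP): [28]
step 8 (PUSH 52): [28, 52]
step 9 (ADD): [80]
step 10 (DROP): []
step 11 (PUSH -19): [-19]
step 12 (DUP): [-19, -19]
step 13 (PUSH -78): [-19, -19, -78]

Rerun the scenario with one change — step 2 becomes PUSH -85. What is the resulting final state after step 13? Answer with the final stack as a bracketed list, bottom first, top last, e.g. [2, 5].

[-64, -85, -19, -19, -78]

(re-executing from step 2 with the substitution; state before step 2: [-64])
step 2 (PUSH -85): [-64, -85]
step 3 (PUSH 28): [-64, -85, 28]
step 4 (PUSH -92): [-64, -85, 28, -92]
step 5 (DROP): [-64, -85, 28]
step 6 (PUSH 78): [-64, -85, 28, 78]
step 7 (DROP): [-64, -85, 28]
step 8 (PUSH 52): [-64, -85, 28, 52]
step 9 (ADD): [-64, -85, 80]
step 10 (DROP): [-64, -85]
step 11 (PUSH -19): [-64, -85, -19]
step 12 (DUP): [-64, -85, -19, -19]
step 13 (PUSH -78): [-64, -85, -19, -19, -78]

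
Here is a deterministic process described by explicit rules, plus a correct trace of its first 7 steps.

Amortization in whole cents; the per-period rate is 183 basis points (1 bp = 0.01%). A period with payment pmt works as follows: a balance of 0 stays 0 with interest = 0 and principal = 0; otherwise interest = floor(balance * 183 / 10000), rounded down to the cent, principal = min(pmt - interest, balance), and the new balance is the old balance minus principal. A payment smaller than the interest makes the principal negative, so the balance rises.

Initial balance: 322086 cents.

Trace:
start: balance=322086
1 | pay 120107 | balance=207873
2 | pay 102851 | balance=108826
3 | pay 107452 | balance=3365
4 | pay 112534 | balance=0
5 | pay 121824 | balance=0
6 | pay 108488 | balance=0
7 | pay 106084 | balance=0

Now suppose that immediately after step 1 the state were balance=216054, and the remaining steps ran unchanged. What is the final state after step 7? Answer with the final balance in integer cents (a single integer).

state after step 1 := balance=216054
2 | pay 102851 | balance=117156
3 | pay 107452 | balance=11847
4 | pay 112534 | balance=0
5 | pay 121824 | balance=0
6 | pay 108488 | balance=0
7 | pay 106084 | balance=0

0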